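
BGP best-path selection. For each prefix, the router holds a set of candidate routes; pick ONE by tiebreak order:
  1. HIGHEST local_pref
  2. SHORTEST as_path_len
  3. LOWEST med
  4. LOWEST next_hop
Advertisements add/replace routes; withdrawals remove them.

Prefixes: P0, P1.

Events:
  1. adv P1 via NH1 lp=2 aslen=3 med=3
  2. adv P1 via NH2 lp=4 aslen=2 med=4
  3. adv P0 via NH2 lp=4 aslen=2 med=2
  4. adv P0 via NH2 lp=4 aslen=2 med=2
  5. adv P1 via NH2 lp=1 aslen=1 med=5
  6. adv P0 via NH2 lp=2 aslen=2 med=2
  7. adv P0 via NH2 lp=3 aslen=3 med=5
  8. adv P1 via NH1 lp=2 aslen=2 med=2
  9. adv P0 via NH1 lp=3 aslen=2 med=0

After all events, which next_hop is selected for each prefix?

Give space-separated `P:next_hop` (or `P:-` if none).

Op 1: best P0=- P1=NH1
Op 2: best P0=- P1=NH2
Op 3: best P0=NH2 P1=NH2
Op 4: best P0=NH2 P1=NH2
Op 5: best P0=NH2 P1=NH1
Op 6: best P0=NH2 P1=NH1
Op 7: best P0=NH2 P1=NH1
Op 8: best P0=NH2 P1=NH1
Op 9: best P0=NH1 P1=NH1

Answer: P0:NH1 P1:NH1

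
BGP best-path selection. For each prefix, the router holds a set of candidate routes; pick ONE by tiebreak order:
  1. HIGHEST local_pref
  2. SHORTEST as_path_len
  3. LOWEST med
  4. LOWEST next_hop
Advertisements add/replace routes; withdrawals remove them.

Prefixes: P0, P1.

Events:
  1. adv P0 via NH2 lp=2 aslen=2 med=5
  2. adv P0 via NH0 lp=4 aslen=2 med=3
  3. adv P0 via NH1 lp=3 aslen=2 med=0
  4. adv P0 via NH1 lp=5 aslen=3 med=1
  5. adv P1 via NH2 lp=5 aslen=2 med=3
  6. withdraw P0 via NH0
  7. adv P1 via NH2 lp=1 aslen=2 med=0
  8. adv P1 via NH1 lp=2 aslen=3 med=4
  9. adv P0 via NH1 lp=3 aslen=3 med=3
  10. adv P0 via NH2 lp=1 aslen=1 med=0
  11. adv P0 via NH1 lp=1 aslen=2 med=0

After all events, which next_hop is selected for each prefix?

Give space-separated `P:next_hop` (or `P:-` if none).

Op 1: best P0=NH2 P1=-
Op 2: best P0=NH0 P1=-
Op 3: best P0=NH0 P1=-
Op 4: best P0=NH1 P1=-
Op 5: best P0=NH1 P1=NH2
Op 6: best P0=NH1 P1=NH2
Op 7: best P0=NH1 P1=NH2
Op 8: best P0=NH1 P1=NH1
Op 9: best P0=NH1 P1=NH1
Op 10: best P0=NH1 P1=NH1
Op 11: best P0=NH2 P1=NH1

Answer: P0:NH2 P1:NH1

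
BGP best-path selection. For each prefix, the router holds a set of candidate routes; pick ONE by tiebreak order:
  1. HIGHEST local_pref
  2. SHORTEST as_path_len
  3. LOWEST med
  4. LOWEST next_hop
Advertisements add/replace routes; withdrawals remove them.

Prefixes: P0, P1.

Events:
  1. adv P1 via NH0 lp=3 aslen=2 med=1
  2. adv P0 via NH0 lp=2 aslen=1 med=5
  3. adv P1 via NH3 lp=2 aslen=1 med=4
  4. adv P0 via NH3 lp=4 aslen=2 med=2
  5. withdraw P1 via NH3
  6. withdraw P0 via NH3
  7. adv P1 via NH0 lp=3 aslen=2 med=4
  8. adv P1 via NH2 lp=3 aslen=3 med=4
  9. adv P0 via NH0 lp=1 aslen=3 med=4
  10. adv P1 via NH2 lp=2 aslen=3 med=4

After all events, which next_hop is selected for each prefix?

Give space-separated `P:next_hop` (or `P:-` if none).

Answer: P0:NH0 P1:NH0

Derivation:
Op 1: best P0=- P1=NH0
Op 2: best P0=NH0 P1=NH0
Op 3: best P0=NH0 P1=NH0
Op 4: best P0=NH3 P1=NH0
Op 5: best P0=NH3 P1=NH0
Op 6: best P0=NH0 P1=NH0
Op 7: best P0=NH0 P1=NH0
Op 8: best P0=NH0 P1=NH0
Op 9: best P0=NH0 P1=NH0
Op 10: best P0=NH0 P1=NH0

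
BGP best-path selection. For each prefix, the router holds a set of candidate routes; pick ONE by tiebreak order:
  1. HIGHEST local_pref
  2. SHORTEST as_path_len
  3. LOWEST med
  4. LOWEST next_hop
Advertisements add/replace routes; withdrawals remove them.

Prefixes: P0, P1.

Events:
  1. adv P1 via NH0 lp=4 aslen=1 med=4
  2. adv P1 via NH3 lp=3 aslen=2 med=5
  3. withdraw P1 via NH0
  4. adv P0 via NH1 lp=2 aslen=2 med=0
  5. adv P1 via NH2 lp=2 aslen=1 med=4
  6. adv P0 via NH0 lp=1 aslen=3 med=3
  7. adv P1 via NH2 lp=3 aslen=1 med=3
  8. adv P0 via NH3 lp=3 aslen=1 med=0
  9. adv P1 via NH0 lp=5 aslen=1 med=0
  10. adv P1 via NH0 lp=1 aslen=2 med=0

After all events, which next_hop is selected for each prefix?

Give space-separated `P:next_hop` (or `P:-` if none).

Op 1: best P0=- P1=NH0
Op 2: best P0=- P1=NH0
Op 3: best P0=- P1=NH3
Op 4: best P0=NH1 P1=NH3
Op 5: best P0=NH1 P1=NH3
Op 6: best P0=NH1 P1=NH3
Op 7: best P0=NH1 P1=NH2
Op 8: best P0=NH3 P1=NH2
Op 9: best P0=NH3 P1=NH0
Op 10: best P0=NH3 P1=NH2

Answer: P0:NH3 P1:NH2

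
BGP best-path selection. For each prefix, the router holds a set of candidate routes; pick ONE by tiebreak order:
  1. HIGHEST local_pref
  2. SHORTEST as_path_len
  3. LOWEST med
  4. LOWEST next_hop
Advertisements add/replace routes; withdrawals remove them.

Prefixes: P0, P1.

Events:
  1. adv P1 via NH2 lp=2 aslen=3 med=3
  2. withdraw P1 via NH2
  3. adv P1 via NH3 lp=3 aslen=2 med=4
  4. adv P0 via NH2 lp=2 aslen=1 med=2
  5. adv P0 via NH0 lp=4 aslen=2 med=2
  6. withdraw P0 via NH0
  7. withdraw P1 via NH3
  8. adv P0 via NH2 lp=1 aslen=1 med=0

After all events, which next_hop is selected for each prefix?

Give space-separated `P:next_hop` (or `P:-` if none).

Answer: P0:NH2 P1:-

Derivation:
Op 1: best P0=- P1=NH2
Op 2: best P0=- P1=-
Op 3: best P0=- P1=NH3
Op 4: best P0=NH2 P1=NH3
Op 5: best P0=NH0 P1=NH3
Op 6: best P0=NH2 P1=NH3
Op 7: best P0=NH2 P1=-
Op 8: best P0=NH2 P1=-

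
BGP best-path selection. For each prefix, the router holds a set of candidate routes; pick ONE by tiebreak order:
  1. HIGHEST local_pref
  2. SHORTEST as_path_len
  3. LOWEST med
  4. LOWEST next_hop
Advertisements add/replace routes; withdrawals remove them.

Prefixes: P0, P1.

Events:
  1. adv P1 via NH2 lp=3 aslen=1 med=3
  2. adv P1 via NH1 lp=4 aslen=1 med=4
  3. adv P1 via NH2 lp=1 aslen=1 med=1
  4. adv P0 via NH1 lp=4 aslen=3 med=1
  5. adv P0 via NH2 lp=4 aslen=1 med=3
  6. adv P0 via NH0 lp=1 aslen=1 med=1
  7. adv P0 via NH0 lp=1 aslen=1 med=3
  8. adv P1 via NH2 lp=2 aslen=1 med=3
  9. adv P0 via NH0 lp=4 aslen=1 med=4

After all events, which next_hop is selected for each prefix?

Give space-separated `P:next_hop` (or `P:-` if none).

Answer: P0:NH2 P1:NH1

Derivation:
Op 1: best P0=- P1=NH2
Op 2: best P0=- P1=NH1
Op 3: best P0=- P1=NH1
Op 4: best P0=NH1 P1=NH1
Op 5: best P0=NH2 P1=NH1
Op 6: best P0=NH2 P1=NH1
Op 7: best P0=NH2 P1=NH1
Op 8: best P0=NH2 P1=NH1
Op 9: best P0=NH2 P1=NH1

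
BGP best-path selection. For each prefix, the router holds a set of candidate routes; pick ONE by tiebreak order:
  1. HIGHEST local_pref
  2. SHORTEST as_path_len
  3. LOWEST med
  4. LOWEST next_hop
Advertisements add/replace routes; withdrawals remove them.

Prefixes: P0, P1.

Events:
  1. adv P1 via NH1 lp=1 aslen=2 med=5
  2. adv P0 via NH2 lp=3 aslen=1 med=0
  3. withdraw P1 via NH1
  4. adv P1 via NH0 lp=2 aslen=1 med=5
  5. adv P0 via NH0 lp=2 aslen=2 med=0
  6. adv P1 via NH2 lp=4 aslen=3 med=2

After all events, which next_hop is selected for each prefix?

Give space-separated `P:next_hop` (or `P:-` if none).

Op 1: best P0=- P1=NH1
Op 2: best P0=NH2 P1=NH1
Op 3: best P0=NH2 P1=-
Op 4: best P0=NH2 P1=NH0
Op 5: best P0=NH2 P1=NH0
Op 6: best P0=NH2 P1=NH2

Answer: P0:NH2 P1:NH2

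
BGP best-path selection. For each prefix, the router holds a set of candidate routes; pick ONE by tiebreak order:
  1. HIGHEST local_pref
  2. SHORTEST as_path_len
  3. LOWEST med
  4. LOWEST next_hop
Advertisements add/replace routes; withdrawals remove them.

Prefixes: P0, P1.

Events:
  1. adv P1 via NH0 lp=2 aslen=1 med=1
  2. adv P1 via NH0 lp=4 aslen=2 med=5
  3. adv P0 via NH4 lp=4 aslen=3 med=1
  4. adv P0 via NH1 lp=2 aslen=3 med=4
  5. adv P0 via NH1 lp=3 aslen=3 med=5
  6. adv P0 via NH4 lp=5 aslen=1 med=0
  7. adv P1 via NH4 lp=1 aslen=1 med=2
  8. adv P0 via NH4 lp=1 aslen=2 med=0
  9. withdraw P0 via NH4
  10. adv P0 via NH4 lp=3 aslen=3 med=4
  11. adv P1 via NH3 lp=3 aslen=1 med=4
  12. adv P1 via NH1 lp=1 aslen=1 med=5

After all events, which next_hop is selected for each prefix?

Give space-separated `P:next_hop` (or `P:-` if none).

Answer: P0:NH4 P1:NH0

Derivation:
Op 1: best P0=- P1=NH0
Op 2: best P0=- P1=NH0
Op 3: best P0=NH4 P1=NH0
Op 4: best P0=NH4 P1=NH0
Op 5: best P0=NH4 P1=NH0
Op 6: best P0=NH4 P1=NH0
Op 7: best P0=NH4 P1=NH0
Op 8: best P0=NH1 P1=NH0
Op 9: best P0=NH1 P1=NH0
Op 10: best P0=NH4 P1=NH0
Op 11: best P0=NH4 P1=NH0
Op 12: best P0=NH4 P1=NH0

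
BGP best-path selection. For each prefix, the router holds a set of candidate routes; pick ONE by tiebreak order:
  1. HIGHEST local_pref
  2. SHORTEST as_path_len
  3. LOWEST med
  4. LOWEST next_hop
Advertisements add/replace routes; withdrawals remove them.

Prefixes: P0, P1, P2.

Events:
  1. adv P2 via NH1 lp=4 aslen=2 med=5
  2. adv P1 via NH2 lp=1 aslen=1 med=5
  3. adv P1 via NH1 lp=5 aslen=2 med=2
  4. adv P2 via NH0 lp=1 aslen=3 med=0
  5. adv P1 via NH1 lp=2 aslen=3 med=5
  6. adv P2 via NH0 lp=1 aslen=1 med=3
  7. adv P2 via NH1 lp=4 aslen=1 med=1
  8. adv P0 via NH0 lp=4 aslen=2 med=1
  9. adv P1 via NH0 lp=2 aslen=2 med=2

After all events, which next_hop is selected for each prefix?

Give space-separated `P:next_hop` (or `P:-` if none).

Op 1: best P0=- P1=- P2=NH1
Op 2: best P0=- P1=NH2 P2=NH1
Op 3: best P0=- P1=NH1 P2=NH1
Op 4: best P0=- P1=NH1 P2=NH1
Op 5: best P0=- P1=NH1 P2=NH1
Op 6: best P0=- P1=NH1 P2=NH1
Op 7: best P0=- P1=NH1 P2=NH1
Op 8: best P0=NH0 P1=NH1 P2=NH1
Op 9: best P0=NH0 P1=NH0 P2=NH1

Answer: P0:NH0 P1:NH0 P2:NH1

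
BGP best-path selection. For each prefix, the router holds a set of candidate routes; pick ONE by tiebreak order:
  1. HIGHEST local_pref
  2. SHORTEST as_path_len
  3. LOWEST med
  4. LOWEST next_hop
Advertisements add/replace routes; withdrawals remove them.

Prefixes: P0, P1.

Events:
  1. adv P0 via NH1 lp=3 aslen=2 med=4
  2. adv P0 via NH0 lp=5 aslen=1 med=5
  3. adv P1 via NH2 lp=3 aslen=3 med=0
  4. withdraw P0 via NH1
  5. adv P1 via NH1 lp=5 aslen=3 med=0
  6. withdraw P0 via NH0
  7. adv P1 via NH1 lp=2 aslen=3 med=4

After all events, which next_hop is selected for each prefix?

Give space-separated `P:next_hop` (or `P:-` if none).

Op 1: best P0=NH1 P1=-
Op 2: best P0=NH0 P1=-
Op 3: best P0=NH0 P1=NH2
Op 4: best P0=NH0 P1=NH2
Op 5: best P0=NH0 P1=NH1
Op 6: best P0=- P1=NH1
Op 7: best P0=- P1=NH2

Answer: P0:- P1:NH2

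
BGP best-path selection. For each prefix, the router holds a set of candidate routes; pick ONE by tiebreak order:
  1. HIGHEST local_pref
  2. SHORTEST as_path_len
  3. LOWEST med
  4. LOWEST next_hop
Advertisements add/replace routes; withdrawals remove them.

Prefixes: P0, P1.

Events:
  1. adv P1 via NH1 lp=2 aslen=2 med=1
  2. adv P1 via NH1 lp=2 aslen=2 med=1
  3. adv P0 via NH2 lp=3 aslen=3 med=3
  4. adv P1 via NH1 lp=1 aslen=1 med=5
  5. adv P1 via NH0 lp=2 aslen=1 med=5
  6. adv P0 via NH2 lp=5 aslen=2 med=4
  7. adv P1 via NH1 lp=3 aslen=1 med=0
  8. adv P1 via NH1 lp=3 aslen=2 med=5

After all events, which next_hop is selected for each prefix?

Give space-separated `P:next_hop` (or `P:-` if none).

Op 1: best P0=- P1=NH1
Op 2: best P0=- P1=NH1
Op 3: best P0=NH2 P1=NH1
Op 4: best P0=NH2 P1=NH1
Op 5: best P0=NH2 P1=NH0
Op 6: best P0=NH2 P1=NH0
Op 7: best P0=NH2 P1=NH1
Op 8: best P0=NH2 P1=NH1

Answer: P0:NH2 P1:NH1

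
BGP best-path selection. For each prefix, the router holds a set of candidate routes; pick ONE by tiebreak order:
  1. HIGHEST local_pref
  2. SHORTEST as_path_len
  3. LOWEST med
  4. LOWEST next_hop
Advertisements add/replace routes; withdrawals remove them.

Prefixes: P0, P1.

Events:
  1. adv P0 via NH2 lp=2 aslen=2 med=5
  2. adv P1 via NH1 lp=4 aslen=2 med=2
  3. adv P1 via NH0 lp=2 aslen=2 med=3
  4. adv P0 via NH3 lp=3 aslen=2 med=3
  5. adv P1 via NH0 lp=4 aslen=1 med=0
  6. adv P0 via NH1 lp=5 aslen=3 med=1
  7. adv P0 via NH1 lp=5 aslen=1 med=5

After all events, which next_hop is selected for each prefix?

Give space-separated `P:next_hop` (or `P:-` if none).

Op 1: best P0=NH2 P1=-
Op 2: best P0=NH2 P1=NH1
Op 3: best P0=NH2 P1=NH1
Op 4: best P0=NH3 P1=NH1
Op 5: best P0=NH3 P1=NH0
Op 6: best P0=NH1 P1=NH0
Op 7: best P0=NH1 P1=NH0

Answer: P0:NH1 P1:NH0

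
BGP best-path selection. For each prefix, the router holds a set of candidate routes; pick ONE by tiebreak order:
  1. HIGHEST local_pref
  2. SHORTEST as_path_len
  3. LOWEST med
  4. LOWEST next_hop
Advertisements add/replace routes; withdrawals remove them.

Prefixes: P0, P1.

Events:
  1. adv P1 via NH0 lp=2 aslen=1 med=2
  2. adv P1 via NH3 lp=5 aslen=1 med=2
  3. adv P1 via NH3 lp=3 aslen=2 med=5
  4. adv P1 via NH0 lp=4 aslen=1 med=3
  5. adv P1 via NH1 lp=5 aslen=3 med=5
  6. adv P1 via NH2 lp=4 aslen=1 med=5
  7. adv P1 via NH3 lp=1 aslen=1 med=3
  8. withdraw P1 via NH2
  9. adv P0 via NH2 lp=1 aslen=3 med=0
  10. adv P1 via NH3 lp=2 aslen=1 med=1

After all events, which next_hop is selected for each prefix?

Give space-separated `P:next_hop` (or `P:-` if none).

Answer: P0:NH2 P1:NH1

Derivation:
Op 1: best P0=- P1=NH0
Op 2: best P0=- P1=NH3
Op 3: best P0=- P1=NH3
Op 4: best P0=- P1=NH0
Op 5: best P0=- P1=NH1
Op 6: best P0=- P1=NH1
Op 7: best P0=- P1=NH1
Op 8: best P0=- P1=NH1
Op 9: best P0=NH2 P1=NH1
Op 10: best P0=NH2 P1=NH1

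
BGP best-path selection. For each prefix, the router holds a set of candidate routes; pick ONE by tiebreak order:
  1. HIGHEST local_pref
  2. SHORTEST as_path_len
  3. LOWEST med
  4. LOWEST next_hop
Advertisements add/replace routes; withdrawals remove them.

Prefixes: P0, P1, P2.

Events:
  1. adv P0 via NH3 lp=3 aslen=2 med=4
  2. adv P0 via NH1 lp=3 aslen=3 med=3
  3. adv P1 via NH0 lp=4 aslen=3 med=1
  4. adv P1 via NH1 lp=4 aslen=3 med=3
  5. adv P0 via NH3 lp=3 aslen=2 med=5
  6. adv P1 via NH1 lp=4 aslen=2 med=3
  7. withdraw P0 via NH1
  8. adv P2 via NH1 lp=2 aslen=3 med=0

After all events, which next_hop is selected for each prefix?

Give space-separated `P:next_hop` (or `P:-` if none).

Op 1: best P0=NH3 P1=- P2=-
Op 2: best P0=NH3 P1=- P2=-
Op 3: best P0=NH3 P1=NH0 P2=-
Op 4: best P0=NH3 P1=NH0 P2=-
Op 5: best P0=NH3 P1=NH0 P2=-
Op 6: best P0=NH3 P1=NH1 P2=-
Op 7: best P0=NH3 P1=NH1 P2=-
Op 8: best P0=NH3 P1=NH1 P2=NH1

Answer: P0:NH3 P1:NH1 P2:NH1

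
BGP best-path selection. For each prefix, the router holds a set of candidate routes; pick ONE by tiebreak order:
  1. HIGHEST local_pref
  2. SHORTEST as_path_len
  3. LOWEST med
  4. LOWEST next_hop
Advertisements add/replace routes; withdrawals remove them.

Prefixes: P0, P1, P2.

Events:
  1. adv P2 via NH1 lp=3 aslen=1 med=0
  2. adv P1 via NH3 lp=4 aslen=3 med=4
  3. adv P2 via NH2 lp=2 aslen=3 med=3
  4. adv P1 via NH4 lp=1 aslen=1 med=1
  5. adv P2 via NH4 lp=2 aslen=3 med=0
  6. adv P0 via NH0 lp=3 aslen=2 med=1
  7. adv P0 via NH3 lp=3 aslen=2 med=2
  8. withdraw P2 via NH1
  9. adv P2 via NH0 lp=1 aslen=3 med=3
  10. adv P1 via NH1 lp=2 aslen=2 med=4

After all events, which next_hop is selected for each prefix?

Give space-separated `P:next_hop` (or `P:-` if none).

Answer: P0:NH0 P1:NH3 P2:NH4

Derivation:
Op 1: best P0=- P1=- P2=NH1
Op 2: best P0=- P1=NH3 P2=NH1
Op 3: best P0=- P1=NH3 P2=NH1
Op 4: best P0=- P1=NH3 P2=NH1
Op 5: best P0=- P1=NH3 P2=NH1
Op 6: best P0=NH0 P1=NH3 P2=NH1
Op 7: best P0=NH0 P1=NH3 P2=NH1
Op 8: best P0=NH0 P1=NH3 P2=NH4
Op 9: best P0=NH0 P1=NH3 P2=NH4
Op 10: best P0=NH0 P1=NH3 P2=NH4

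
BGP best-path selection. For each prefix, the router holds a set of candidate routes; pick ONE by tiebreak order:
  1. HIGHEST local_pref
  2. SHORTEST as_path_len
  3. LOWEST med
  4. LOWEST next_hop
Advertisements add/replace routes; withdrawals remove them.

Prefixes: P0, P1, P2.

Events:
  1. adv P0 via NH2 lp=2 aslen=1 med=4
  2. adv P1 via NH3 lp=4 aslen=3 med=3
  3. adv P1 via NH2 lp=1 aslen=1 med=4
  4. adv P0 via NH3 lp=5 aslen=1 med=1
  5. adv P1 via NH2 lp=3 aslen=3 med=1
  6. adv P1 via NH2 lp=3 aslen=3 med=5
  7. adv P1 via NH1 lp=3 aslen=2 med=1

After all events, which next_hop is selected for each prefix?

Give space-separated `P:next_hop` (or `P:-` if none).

Op 1: best P0=NH2 P1=- P2=-
Op 2: best P0=NH2 P1=NH3 P2=-
Op 3: best P0=NH2 P1=NH3 P2=-
Op 4: best P0=NH3 P1=NH3 P2=-
Op 5: best P0=NH3 P1=NH3 P2=-
Op 6: best P0=NH3 P1=NH3 P2=-
Op 7: best P0=NH3 P1=NH3 P2=-

Answer: P0:NH3 P1:NH3 P2:-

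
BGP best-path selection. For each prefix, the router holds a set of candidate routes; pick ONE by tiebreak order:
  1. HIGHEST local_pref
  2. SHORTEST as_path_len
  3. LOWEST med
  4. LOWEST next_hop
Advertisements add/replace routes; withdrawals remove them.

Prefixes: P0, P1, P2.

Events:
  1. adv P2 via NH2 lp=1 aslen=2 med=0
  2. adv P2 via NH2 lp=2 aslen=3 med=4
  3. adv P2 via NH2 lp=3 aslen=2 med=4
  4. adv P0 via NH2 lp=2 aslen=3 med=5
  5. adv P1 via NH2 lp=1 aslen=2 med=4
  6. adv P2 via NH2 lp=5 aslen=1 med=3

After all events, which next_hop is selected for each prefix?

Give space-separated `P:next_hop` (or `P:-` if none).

Op 1: best P0=- P1=- P2=NH2
Op 2: best P0=- P1=- P2=NH2
Op 3: best P0=- P1=- P2=NH2
Op 4: best P0=NH2 P1=- P2=NH2
Op 5: best P0=NH2 P1=NH2 P2=NH2
Op 6: best P0=NH2 P1=NH2 P2=NH2

Answer: P0:NH2 P1:NH2 P2:NH2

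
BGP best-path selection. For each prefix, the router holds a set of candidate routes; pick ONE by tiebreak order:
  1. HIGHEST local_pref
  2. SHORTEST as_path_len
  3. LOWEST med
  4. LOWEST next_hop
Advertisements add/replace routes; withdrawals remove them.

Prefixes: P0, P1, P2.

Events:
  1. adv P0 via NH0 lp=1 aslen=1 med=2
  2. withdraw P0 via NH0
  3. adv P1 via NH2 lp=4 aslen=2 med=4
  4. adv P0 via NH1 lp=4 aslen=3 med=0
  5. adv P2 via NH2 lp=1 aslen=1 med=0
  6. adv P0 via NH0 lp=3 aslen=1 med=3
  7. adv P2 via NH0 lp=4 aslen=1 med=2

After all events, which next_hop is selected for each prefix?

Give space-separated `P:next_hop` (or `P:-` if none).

Answer: P0:NH1 P1:NH2 P2:NH0

Derivation:
Op 1: best P0=NH0 P1=- P2=-
Op 2: best P0=- P1=- P2=-
Op 3: best P0=- P1=NH2 P2=-
Op 4: best P0=NH1 P1=NH2 P2=-
Op 5: best P0=NH1 P1=NH2 P2=NH2
Op 6: best P0=NH1 P1=NH2 P2=NH2
Op 7: best P0=NH1 P1=NH2 P2=NH0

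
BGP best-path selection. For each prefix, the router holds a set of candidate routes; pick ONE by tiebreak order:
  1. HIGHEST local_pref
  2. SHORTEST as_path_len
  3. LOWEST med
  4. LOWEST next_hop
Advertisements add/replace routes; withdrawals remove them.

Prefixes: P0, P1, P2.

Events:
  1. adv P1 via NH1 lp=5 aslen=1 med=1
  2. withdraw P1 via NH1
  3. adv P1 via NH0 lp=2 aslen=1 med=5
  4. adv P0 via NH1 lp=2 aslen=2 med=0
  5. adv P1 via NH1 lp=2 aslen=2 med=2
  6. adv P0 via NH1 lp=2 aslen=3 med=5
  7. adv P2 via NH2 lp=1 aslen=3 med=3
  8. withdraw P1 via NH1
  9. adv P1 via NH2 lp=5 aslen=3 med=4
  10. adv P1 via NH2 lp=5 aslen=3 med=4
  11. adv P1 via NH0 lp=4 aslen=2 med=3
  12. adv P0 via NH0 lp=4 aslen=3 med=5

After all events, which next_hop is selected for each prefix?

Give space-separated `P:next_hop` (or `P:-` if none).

Answer: P0:NH0 P1:NH2 P2:NH2

Derivation:
Op 1: best P0=- P1=NH1 P2=-
Op 2: best P0=- P1=- P2=-
Op 3: best P0=- P1=NH0 P2=-
Op 4: best P0=NH1 P1=NH0 P2=-
Op 5: best P0=NH1 P1=NH0 P2=-
Op 6: best P0=NH1 P1=NH0 P2=-
Op 7: best P0=NH1 P1=NH0 P2=NH2
Op 8: best P0=NH1 P1=NH0 P2=NH2
Op 9: best P0=NH1 P1=NH2 P2=NH2
Op 10: best P0=NH1 P1=NH2 P2=NH2
Op 11: best P0=NH1 P1=NH2 P2=NH2
Op 12: best P0=NH0 P1=NH2 P2=NH2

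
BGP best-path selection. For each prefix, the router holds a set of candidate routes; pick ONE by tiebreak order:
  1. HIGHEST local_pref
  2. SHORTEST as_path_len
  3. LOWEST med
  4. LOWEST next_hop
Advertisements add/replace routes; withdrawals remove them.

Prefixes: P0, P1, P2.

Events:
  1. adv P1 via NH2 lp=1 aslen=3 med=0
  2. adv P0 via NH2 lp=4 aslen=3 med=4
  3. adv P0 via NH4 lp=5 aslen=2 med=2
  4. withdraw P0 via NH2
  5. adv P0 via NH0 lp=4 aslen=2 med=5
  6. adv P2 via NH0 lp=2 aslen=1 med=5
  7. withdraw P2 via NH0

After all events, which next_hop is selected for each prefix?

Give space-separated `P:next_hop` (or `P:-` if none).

Op 1: best P0=- P1=NH2 P2=-
Op 2: best P0=NH2 P1=NH2 P2=-
Op 3: best P0=NH4 P1=NH2 P2=-
Op 4: best P0=NH4 P1=NH2 P2=-
Op 5: best P0=NH4 P1=NH2 P2=-
Op 6: best P0=NH4 P1=NH2 P2=NH0
Op 7: best P0=NH4 P1=NH2 P2=-

Answer: P0:NH4 P1:NH2 P2:-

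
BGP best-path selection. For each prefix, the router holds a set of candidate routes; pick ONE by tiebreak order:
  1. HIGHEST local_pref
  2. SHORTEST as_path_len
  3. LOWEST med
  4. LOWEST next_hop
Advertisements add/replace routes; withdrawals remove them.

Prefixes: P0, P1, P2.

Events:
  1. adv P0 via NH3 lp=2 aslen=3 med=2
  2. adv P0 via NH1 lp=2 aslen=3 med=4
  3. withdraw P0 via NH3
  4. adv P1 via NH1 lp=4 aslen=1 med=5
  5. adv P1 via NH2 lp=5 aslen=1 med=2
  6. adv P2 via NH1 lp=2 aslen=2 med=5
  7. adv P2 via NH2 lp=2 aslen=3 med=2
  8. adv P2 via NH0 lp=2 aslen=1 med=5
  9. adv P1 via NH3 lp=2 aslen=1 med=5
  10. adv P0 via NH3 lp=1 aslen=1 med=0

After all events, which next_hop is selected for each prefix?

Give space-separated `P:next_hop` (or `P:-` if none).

Op 1: best P0=NH3 P1=- P2=-
Op 2: best P0=NH3 P1=- P2=-
Op 3: best P0=NH1 P1=- P2=-
Op 4: best P0=NH1 P1=NH1 P2=-
Op 5: best P0=NH1 P1=NH2 P2=-
Op 6: best P0=NH1 P1=NH2 P2=NH1
Op 7: best P0=NH1 P1=NH2 P2=NH1
Op 8: best P0=NH1 P1=NH2 P2=NH0
Op 9: best P0=NH1 P1=NH2 P2=NH0
Op 10: best P0=NH1 P1=NH2 P2=NH0

Answer: P0:NH1 P1:NH2 P2:NH0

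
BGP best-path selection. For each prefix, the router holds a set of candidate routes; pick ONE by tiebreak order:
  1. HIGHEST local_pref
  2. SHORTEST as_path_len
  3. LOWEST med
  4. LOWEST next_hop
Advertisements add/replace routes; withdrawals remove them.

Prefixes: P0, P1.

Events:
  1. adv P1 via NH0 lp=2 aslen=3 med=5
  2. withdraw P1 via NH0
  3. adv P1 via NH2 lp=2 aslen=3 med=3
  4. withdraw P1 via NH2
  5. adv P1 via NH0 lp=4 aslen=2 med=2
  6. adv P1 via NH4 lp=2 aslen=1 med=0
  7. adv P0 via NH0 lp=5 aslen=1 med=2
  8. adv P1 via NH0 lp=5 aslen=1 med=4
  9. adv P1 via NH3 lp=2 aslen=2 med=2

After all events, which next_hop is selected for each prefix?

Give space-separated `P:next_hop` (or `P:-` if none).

Op 1: best P0=- P1=NH0
Op 2: best P0=- P1=-
Op 3: best P0=- P1=NH2
Op 4: best P0=- P1=-
Op 5: best P0=- P1=NH0
Op 6: best P0=- P1=NH0
Op 7: best P0=NH0 P1=NH0
Op 8: best P0=NH0 P1=NH0
Op 9: best P0=NH0 P1=NH0

Answer: P0:NH0 P1:NH0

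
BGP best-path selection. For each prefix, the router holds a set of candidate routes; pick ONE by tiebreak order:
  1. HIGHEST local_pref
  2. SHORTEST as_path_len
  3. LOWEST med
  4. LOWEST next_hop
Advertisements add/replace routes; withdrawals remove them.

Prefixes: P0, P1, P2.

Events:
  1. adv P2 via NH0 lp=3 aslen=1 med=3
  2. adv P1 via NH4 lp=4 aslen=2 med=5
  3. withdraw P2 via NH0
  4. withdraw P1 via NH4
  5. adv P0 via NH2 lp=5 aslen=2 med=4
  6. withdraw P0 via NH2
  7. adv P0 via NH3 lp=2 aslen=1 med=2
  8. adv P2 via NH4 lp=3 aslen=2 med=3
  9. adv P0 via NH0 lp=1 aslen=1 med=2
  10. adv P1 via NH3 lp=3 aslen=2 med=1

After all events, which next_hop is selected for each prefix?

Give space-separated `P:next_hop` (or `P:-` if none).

Answer: P0:NH3 P1:NH3 P2:NH4

Derivation:
Op 1: best P0=- P1=- P2=NH0
Op 2: best P0=- P1=NH4 P2=NH0
Op 3: best P0=- P1=NH4 P2=-
Op 4: best P0=- P1=- P2=-
Op 5: best P0=NH2 P1=- P2=-
Op 6: best P0=- P1=- P2=-
Op 7: best P0=NH3 P1=- P2=-
Op 8: best P0=NH3 P1=- P2=NH4
Op 9: best P0=NH3 P1=- P2=NH4
Op 10: best P0=NH3 P1=NH3 P2=NH4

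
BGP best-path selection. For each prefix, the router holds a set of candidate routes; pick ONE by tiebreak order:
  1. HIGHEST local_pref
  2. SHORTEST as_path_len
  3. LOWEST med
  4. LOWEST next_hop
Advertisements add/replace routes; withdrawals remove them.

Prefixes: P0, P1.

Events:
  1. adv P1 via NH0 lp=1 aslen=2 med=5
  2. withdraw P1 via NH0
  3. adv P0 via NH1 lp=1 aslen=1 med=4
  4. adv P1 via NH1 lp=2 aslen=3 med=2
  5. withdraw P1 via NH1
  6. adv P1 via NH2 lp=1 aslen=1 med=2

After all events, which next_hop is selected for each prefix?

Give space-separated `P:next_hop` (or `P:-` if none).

Op 1: best P0=- P1=NH0
Op 2: best P0=- P1=-
Op 3: best P0=NH1 P1=-
Op 4: best P0=NH1 P1=NH1
Op 5: best P0=NH1 P1=-
Op 6: best P0=NH1 P1=NH2

Answer: P0:NH1 P1:NH2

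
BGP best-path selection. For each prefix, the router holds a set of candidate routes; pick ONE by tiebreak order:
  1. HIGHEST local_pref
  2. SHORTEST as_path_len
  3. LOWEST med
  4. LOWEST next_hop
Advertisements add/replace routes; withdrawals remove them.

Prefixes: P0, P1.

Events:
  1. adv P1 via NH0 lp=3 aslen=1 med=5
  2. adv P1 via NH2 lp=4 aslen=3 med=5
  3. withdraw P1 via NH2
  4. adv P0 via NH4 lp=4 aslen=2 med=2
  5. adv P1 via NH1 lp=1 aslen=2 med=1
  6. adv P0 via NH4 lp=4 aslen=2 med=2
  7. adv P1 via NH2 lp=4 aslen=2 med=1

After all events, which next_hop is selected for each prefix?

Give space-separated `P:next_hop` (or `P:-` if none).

Answer: P0:NH4 P1:NH2

Derivation:
Op 1: best P0=- P1=NH0
Op 2: best P0=- P1=NH2
Op 3: best P0=- P1=NH0
Op 4: best P0=NH4 P1=NH0
Op 5: best P0=NH4 P1=NH0
Op 6: best P0=NH4 P1=NH0
Op 7: best P0=NH4 P1=NH2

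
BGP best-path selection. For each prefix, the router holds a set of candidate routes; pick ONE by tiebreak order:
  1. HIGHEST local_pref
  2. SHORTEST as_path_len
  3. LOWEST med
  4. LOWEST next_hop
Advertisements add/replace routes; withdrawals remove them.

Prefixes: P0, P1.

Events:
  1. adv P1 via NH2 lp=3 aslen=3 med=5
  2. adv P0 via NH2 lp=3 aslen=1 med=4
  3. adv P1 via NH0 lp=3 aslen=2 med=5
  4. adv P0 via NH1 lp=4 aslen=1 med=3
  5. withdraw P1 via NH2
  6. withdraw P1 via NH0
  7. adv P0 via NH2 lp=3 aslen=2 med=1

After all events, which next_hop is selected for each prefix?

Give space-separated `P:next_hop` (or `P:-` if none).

Op 1: best P0=- P1=NH2
Op 2: best P0=NH2 P1=NH2
Op 3: best P0=NH2 P1=NH0
Op 4: best P0=NH1 P1=NH0
Op 5: best P0=NH1 P1=NH0
Op 6: best P0=NH1 P1=-
Op 7: best P0=NH1 P1=-

Answer: P0:NH1 P1:-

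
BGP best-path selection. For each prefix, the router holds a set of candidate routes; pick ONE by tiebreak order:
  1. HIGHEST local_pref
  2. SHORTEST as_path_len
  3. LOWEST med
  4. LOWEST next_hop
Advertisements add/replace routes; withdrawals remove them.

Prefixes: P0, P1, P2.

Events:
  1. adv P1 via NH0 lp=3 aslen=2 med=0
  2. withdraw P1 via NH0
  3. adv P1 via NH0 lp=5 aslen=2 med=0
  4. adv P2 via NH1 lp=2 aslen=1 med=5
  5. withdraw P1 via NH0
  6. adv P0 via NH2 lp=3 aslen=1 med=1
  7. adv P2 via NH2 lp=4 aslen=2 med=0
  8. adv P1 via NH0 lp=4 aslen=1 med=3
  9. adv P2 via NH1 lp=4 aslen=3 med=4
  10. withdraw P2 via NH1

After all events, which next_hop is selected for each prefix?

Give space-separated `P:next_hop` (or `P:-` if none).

Op 1: best P0=- P1=NH0 P2=-
Op 2: best P0=- P1=- P2=-
Op 3: best P0=- P1=NH0 P2=-
Op 4: best P0=- P1=NH0 P2=NH1
Op 5: best P0=- P1=- P2=NH1
Op 6: best P0=NH2 P1=- P2=NH1
Op 7: best P0=NH2 P1=- P2=NH2
Op 8: best P0=NH2 P1=NH0 P2=NH2
Op 9: best P0=NH2 P1=NH0 P2=NH2
Op 10: best P0=NH2 P1=NH0 P2=NH2

Answer: P0:NH2 P1:NH0 P2:NH2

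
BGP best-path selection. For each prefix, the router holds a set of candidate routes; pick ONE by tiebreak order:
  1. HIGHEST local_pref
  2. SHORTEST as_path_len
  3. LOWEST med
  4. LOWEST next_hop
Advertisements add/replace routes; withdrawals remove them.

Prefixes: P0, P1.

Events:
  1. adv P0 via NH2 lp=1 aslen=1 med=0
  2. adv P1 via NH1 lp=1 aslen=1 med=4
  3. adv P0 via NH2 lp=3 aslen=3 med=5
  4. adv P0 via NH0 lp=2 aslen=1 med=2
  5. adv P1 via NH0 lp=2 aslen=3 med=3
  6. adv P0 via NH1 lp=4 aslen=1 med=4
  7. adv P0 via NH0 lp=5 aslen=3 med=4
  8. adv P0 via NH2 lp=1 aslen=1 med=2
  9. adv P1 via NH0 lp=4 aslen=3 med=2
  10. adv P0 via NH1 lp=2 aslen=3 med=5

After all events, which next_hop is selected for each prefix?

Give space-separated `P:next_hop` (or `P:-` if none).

Answer: P0:NH0 P1:NH0

Derivation:
Op 1: best P0=NH2 P1=-
Op 2: best P0=NH2 P1=NH1
Op 3: best P0=NH2 P1=NH1
Op 4: best P0=NH2 P1=NH1
Op 5: best P0=NH2 P1=NH0
Op 6: best P0=NH1 P1=NH0
Op 7: best P0=NH0 P1=NH0
Op 8: best P0=NH0 P1=NH0
Op 9: best P0=NH0 P1=NH0
Op 10: best P0=NH0 P1=NH0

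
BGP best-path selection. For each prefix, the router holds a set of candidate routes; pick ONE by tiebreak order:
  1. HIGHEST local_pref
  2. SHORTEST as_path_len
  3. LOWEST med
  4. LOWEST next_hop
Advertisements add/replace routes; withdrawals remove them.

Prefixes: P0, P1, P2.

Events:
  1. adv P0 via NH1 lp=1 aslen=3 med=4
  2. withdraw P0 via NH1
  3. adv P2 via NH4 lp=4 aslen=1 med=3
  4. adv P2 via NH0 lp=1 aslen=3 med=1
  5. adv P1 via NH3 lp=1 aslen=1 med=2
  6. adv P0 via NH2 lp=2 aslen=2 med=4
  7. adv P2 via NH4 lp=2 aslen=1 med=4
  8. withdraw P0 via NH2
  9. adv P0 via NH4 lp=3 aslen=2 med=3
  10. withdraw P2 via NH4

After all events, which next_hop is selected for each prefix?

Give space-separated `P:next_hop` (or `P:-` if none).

Op 1: best P0=NH1 P1=- P2=-
Op 2: best P0=- P1=- P2=-
Op 3: best P0=- P1=- P2=NH4
Op 4: best P0=- P1=- P2=NH4
Op 5: best P0=- P1=NH3 P2=NH4
Op 6: best P0=NH2 P1=NH3 P2=NH4
Op 7: best P0=NH2 P1=NH3 P2=NH4
Op 8: best P0=- P1=NH3 P2=NH4
Op 9: best P0=NH4 P1=NH3 P2=NH4
Op 10: best P0=NH4 P1=NH3 P2=NH0

Answer: P0:NH4 P1:NH3 P2:NH0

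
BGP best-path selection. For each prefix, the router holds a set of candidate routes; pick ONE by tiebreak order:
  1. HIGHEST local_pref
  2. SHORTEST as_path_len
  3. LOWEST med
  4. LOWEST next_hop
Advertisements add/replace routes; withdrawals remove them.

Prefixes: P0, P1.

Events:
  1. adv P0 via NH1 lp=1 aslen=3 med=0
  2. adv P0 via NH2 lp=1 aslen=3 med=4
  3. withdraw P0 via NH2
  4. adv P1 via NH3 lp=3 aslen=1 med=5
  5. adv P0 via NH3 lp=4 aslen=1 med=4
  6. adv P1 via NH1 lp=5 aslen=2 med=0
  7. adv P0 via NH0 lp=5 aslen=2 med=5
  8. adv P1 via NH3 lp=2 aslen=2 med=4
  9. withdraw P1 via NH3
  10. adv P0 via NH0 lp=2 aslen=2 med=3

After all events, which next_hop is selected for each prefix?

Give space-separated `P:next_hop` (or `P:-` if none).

Answer: P0:NH3 P1:NH1

Derivation:
Op 1: best P0=NH1 P1=-
Op 2: best P0=NH1 P1=-
Op 3: best P0=NH1 P1=-
Op 4: best P0=NH1 P1=NH3
Op 5: best P0=NH3 P1=NH3
Op 6: best P0=NH3 P1=NH1
Op 7: best P0=NH0 P1=NH1
Op 8: best P0=NH0 P1=NH1
Op 9: best P0=NH0 P1=NH1
Op 10: best P0=NH3 P1=NH1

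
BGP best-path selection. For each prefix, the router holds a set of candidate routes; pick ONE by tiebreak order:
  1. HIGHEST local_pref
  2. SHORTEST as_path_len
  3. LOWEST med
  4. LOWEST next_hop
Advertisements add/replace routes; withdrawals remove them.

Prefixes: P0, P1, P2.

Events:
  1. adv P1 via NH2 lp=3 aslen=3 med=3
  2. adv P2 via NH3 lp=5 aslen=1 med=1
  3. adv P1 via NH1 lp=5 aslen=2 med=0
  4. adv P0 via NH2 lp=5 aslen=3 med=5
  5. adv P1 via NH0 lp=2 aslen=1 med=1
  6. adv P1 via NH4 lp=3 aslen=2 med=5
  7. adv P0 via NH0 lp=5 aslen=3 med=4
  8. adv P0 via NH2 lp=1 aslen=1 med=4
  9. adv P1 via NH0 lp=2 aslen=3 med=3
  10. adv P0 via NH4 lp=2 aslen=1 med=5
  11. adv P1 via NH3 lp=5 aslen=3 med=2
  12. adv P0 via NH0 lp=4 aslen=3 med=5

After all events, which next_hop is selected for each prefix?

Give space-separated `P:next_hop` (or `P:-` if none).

Answer: P0:NH0 P1:NH1 P2:NH3

Derivation:
Op 1: best P0=- P1=NH2 P2=-
Op 2: best P0=- P1=NH2 P2=NH3
Op 3: best P0=- P1=NH1 P2=NH3
Op 4: best P0=NH2 P1=NH1 P2=NH3
Op 5: best P0=NH2 P1=NH1 P2=NH3
Op 6: best P0=NH2 P1=NH1 P2=NH3
Op 7: best P0=NH0 P1=NH1 P2=NH3
Op 8: best P0=NH0 P1=NH1 P2=NH3
Op 9: best P0=NH0 P1=NH1 P2=NH3
Op 10: best P0=NH0 P1=NH1 P2=NH3
Op 11: best P0=NH0 P1=NH1 P2=NH3
Op 12: best P0=NH0 P1=NH1 P2=NH3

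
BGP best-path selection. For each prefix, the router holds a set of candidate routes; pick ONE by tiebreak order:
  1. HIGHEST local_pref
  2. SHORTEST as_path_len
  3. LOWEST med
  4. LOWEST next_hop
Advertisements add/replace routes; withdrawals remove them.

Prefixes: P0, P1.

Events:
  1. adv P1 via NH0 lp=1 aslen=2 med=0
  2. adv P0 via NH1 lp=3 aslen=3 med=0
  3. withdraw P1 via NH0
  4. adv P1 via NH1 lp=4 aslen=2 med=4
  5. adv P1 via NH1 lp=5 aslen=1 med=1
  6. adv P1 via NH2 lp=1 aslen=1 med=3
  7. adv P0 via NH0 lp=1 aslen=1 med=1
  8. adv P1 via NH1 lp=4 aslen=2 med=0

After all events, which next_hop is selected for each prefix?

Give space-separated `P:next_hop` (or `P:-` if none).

Answer: P0:NH1 P1:NH1

Derivation:
Op 1: best P0=- P1=NH0
Op 2: best P0=NH1 P1=NH0
Op 3: best P0=NH1 P1=-
Op 4: best P0=NH1 P1=NH1
Op 5: best P0=NH1 P1=NH1
Op 6: best P0=NH1 P1=NH1
Op 7: best P0=NH1 P1=NH1
Op 8: best P0=NH1 P1=NH1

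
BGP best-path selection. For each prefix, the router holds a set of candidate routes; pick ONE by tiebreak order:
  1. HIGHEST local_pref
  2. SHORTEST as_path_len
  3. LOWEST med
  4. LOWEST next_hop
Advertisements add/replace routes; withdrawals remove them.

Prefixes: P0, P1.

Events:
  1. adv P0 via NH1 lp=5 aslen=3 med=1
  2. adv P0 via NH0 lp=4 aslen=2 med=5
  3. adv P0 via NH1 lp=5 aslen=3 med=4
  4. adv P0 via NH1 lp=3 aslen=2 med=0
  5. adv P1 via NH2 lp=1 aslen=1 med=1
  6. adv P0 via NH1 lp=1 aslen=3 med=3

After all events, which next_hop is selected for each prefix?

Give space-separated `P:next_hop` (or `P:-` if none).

Answer: P0:NH0 P1:NH2

Derivation:
Op 1: best P0=NH1 P1=-
Op 2: best P0=NH1 P1=-
Op 3: best P0=NH1 P1=-
Op 4: best P0=NH0 P1=-
Op 5: best P0=NH0 P1=NH2
Op 6: best P0=NH0 P1=NH2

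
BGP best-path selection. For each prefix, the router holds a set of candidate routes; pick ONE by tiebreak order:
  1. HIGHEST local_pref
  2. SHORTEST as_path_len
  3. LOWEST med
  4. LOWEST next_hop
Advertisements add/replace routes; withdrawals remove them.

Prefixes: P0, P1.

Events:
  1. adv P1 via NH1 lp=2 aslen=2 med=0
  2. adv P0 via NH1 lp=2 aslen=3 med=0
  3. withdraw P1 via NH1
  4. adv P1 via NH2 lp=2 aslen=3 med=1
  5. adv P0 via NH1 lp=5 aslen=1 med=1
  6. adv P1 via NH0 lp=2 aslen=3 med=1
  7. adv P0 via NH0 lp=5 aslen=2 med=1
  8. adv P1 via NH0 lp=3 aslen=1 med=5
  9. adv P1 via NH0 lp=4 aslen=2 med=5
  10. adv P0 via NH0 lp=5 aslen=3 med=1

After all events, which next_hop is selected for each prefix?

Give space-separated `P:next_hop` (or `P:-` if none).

Answer: P0:NH1 P1:NH0

Derivation:
Op 1: best P0=- P1=NH1
Op 2: best P0=NH1 P1=NH1
Op 3: best P0=NH1 P1=-
Op 4: best P0=NH1 P1=NH2
Op 5: best P0=NH1 P1=NH2
Op 6: best P0=NH1 P1=NH0
Op 7: best P0=NH1 P1=NH0
Op 8: best P0=NH1 P1=NH0
Op 9: best P0=NH1 P1=NH0
Op 10: best P0=NH1 P1=NH0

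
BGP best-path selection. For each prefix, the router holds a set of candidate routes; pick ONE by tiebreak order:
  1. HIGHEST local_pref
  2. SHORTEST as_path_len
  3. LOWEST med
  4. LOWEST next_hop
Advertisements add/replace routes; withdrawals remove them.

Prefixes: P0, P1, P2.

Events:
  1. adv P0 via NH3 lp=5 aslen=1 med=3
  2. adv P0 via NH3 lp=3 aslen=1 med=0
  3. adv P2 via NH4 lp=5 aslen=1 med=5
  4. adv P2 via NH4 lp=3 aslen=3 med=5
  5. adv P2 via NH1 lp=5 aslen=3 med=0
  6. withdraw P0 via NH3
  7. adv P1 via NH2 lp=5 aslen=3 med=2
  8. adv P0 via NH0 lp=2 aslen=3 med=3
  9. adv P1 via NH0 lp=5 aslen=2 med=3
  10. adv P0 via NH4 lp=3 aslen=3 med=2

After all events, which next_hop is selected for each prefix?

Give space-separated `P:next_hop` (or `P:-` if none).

Op 1: best P0=NH3 P1=- P2=-
Op 2: best P0=NH3 P1=- P2=-
Op 3: best P0=NH3 P1=- P2=NH4
Op 4: best P0=NH3 P1=- P2=NH4
Op 5: best P0=NH3 P1=- P2=NH1
Op 6: best P0=- P1=- P2=NH1
Op 7: best P0=- P1=NH2 P2=NH1
Op 8: best P0=NH0 P1=NH2 P2=NH1
Op 9: best P0=NH0 P1=NH0 P2=NH1
Op 10: best P0=NH4 P1=NH0 P2=NH1

Answer: P0:NH4 P1:NH0 P2:NH1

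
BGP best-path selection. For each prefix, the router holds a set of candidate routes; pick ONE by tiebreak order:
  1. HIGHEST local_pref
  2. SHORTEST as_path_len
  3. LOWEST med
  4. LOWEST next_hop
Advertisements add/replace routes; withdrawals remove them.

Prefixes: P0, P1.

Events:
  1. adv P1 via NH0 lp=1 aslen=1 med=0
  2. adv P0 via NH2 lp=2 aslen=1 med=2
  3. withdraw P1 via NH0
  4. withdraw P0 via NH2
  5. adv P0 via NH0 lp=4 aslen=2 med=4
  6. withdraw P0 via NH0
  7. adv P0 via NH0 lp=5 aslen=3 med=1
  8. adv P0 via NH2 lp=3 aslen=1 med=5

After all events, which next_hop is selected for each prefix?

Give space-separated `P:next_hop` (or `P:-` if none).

Op 1: best P0=- P1=NH0
Op 2: best P0=NH2 P1=NH0
Op 3: best P0=NH2 P1=-
Op 4: best P0=- P1=-
Op 5: best P0=NH0 P1=-
Op 6: best P0=- P1=-
Op 7: best P0=NH0 P1=-
Op 8: best P0=NH0 P1=-

Answer: P0:NH0 P1:-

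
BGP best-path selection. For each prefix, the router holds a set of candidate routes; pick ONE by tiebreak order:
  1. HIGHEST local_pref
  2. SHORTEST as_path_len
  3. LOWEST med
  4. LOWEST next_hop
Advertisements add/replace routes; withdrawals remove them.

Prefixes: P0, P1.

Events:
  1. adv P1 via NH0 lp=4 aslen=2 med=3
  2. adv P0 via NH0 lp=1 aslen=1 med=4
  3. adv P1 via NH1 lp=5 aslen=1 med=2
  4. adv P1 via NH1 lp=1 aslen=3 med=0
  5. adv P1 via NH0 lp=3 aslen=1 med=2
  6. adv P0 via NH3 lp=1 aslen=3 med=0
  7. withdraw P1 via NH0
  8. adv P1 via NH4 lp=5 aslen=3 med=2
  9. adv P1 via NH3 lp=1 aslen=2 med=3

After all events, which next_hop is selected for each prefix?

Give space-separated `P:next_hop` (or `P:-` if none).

Answer: P0:NH0 P1:NH4

Derivation:
Op 1: best P0=- P1=NH0
Op 2: best P0=NH0 P1=NH0
Op 3: best P0=NH0 P1=NH1
Op 4: best P0=NH0 P1=NH0
Op 5: best P0=NH0 P1=NH0
Op 6: best P0=NH0 P1=NH0
Op 7: best P0=NH0 P1=NH1
Op 8: best P0=NH0 P1=NH4
Op 9: best P0=NH0 P1=NH4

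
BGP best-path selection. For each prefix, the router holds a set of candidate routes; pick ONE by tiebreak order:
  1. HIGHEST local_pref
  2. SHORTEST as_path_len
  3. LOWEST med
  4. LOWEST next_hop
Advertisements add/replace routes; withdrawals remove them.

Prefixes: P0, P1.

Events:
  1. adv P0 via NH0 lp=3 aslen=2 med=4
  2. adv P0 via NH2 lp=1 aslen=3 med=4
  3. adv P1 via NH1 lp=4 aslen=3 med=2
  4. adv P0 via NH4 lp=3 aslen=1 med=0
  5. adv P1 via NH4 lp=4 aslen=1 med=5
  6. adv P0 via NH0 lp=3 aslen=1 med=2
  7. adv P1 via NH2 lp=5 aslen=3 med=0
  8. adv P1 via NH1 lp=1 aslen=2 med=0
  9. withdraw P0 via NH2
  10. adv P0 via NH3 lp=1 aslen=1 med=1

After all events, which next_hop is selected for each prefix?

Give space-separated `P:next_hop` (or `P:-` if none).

Op 1: best P0=NH0 P1=-
Op 2: best P0=NH0 P1=-
Op 3: best P0=NH0 P1=NH1
Op 4: best P0=NH4 P1=NH1
Op 5: best P0=NH4 P1=NH4
Op 6: best P0=NH4 P1=NH4
Op 7: best P0=NH4 P1=NH2
Op 8: best P0=NH4 P1=NH2
Op 9: best P0=NH4 P1=NH2
Op 10: best P0=NH4 P1=NH2

Answer: P0:NH4 P1:NH2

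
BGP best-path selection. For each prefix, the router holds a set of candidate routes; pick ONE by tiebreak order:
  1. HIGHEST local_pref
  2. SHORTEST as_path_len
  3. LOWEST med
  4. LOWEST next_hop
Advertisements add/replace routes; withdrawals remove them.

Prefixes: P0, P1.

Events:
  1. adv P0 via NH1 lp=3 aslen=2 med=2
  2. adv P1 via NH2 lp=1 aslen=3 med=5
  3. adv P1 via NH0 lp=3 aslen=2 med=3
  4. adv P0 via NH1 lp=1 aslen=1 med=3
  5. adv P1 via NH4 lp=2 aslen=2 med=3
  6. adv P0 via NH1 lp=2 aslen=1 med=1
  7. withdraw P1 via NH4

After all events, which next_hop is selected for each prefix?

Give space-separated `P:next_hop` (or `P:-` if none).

Op 1: best P0=NH1 P1=-
Op 2: best P0=NH1 P1=NH2
Op 3: best P0=NH1 P1=NH0
Op 4: best P0=NH1 P1=NH0
Op 5: best P0=NH1 P1=NH0
Op 6: best P0=NH1 P1=NH0
Op 7: best P0=NH1 P1=NH0

Answer: P0:NH1 P1:NH0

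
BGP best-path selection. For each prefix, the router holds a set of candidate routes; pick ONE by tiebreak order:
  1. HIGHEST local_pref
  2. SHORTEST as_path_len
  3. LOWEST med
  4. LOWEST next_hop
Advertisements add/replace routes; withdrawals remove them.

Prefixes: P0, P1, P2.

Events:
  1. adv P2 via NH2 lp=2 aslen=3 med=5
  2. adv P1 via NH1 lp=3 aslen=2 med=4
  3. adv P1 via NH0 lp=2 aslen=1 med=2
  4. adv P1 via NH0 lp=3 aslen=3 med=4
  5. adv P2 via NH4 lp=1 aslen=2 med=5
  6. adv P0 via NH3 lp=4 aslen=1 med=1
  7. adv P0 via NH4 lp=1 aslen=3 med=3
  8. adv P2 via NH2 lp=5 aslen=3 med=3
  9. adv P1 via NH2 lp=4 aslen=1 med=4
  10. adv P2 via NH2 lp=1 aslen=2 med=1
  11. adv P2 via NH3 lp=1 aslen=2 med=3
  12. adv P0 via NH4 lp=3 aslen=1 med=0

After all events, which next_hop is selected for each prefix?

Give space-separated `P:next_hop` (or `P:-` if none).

Answer: P0:NH3 P1:NH2 P2:NH2

Derivation:
Op 1: best P0=- P1=- P2=NH2
Op 2: best P0=- P1=NH1 P2=NH2
Op 3: best P0=- P1=NH1 P2=NH2
Op 4: best P0=- P1=NH1 P2=NH2
Op 5: best P0=- P1=NH1 P2=NH2
Op 6: best P0=NH3 P1=NH1 P2=NH2
Op 7: best P0=NH3 P1=NH1 P2=NH2
Op 8: best P0=NH3 P1=NH1 P2=NH2
Op 9: best P0=NH3 P1=NH2 P2=NH2
Op 10: best P0=NH3 P1=NH2 P2=NH2
Op 11: best P0=NH3 P1=NH2 P2=NH2
Op 12: best P0=NH3 P1=NH2 P2=NH2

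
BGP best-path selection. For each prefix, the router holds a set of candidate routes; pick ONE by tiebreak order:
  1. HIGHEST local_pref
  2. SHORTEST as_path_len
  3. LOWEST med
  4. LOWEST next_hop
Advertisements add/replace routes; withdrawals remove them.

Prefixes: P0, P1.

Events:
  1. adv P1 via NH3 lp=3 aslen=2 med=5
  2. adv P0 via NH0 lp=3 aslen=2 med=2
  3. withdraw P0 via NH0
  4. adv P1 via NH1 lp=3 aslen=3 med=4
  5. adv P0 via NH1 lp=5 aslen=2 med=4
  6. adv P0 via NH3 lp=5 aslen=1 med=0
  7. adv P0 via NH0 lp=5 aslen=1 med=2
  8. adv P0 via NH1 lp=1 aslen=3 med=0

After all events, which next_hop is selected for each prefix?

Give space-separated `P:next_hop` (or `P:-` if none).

Answer: P0:NH3 P1:NH3

Derivation:
Op 1: best P0=- P1=NH3
Op 2: best P0=NH0 P1=NH3
Op 3: best P0=- P1=NH3
Op 4: best P0=- P1=NH3
Op 5: best P0=NH1 P1=NH3
Op 6: best P0=NH3 P1=NH3
Op 7: best P0=NH3 P1=NH3
Op 8: best P0=NH3 P1=NH3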